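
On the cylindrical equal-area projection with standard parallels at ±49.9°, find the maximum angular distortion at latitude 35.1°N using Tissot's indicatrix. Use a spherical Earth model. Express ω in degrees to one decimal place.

27.1°

For cylindrical equal-area with standard parallel φ₀, h = cos φ / cos φ₀ and k = cos φ₀ / cos φ, so h·k = 1.
At 35.1°: h = 1.270, k = 0.7873; principal scales a = 1.270, b = 0.7873.
sin(ω/2) = (a − b)/(a + b) = 0.4829/2.057 = 0.2347, so ω = 2 arcsin(0.2347) ≈ 27.1°.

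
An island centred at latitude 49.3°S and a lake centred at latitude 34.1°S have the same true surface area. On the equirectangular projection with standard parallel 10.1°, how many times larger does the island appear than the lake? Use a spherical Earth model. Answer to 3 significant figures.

In the equirectangular projection with standard parallel φ₀ = 10.1° (x = Rλ cos φ₀, y = Rφ), meridians are true-scale (h = 1) and the parallel scale is k = cos φ₀ / cos φ.
Areal scale at 49.3°: h·k = 1.000 × 1.510 = 1.510.
Areal scale at 34.1°: h·k = 1.000 × 1.189 = 1.189.
Ratio = 1.510/1.189 ≈ 1.27.

1.27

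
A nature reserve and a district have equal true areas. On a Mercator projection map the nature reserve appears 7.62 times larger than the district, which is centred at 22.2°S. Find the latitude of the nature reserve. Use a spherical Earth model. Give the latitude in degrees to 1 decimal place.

70.4°

Mercator areal scale is sec²φ, so apparent-area ratio = sec²φ₁ / sec²φ₂ = cos²φ₂ / cos²φ₁.
cos²φ₂ / cos²φ₁ = 7.62  ⇒  cos φ₁ = cos 22.2° / √7.62 = 0.9259/2.760 = 0.3354.
φ₁ = arccos(0.3354) ≈ 70.4°.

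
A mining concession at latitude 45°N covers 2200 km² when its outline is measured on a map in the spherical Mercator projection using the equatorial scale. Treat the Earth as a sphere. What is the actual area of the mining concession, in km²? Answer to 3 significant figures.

For Mercator, h = k = sec φ (a conformal cylindrical projection has a single point scale, 1/cos φ).
Areal scale = k² = sec²φ = 1/cos²(45°) = 1/0.7071² = 2.000.
True area = apparent / (areal scale) = 2200 / 2.000 ≈ 1100 km².

1100 km²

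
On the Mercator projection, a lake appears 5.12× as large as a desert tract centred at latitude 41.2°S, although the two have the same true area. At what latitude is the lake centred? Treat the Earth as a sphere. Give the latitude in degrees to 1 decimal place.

For equal true areas on Mercator, apparent areas scale as sec²φ, so the ratio is cos²φ₂ / cos²φ₁.
cos²φ₂ / cos²φ₁ = 5.12  ⇒  cos φ₁ = cos 41.2° / √5.12 = 0.7524/2.263 = 0.3325.
φ₁ = arccos(0.3325) ≈ 70.6°.

70.6°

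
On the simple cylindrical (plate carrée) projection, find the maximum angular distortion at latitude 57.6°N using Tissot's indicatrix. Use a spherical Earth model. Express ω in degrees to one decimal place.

35.2°

In the plate carrée (x = Rλ, y = Rφ), meridians are true-scale (h = 1) and parallels are stretched by k = sec φ.
At 57.6°: h = 1.000, k = 1.866; principal scales a = 1.866, b = 1.000.
sin(ω/2) = (a − b)/(a + b) = 0.8663/2.866 = 0.3022, so ω = 2 arcsin(0.3022) ≈ 35.2°.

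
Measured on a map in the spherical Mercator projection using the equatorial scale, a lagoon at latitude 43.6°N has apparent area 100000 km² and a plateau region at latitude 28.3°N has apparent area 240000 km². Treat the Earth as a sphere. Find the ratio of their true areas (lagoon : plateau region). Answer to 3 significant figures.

Since Mercator area scale is 1/cos²φ, the true area equals the apparent area multiplied by cos²φ.
True area of lagoon: 100000 × cos²(43.6°) = 100000 × 0.5244 = 52440 km².
True area of plateau region: 240000 × cos²(28.3°) = 240000 × 0.7752 = 186100 km².
Ratio = 52440 / 186100 ≈ 0.282.

0.282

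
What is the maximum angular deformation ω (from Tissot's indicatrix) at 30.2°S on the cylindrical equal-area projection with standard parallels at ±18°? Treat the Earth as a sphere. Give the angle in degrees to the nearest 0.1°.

10.9°

Cylindrical equal-area (φ₀ = 18°): h = cos φ / cos 18° along meridians, k = cos 18° / cos φ along parallels; h·k = 1.
At 30.2°: h = 0.9088, k = 1.100; principal scales a = 1.100, b = 0.9088.
sin(ω/2) = (a − b)/(a + b) = 0.1917/2.009 = 0.09539, so ω = 2 arcsin(0.09539) ≈ 10.9°.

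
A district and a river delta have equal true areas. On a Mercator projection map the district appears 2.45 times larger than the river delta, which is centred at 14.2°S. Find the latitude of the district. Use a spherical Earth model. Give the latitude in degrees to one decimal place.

On Mercator, (apparent₁)/(apparent₂) = sec²φ₁ / sec²φ₂ when true areas are equal.
cos²φ₂ / cos²φ₁ = 2.45  ⇒  cos φ₁ = cos 14.2° / √2.45 = 0.9694/1.565 = 0.6194.
φ₁ = arccos(0.6194) ≈ 51.7°.

51.7°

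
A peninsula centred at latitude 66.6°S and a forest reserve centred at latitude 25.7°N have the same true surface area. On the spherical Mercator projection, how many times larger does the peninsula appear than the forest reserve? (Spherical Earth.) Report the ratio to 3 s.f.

Mercator is conformal with k = sec φ, so areal scale = k² = sec²φ.
At 66.6°: sec²(66.6°) = 1/0.3971² = 6.340.
At 25.7°: sec²(25.7°) = 1/0.9011² = 1.232.
Ratio = 6.340/1.232 = cos²(25.7°)/cos²(66.6°) ≈ 5.15.

5.15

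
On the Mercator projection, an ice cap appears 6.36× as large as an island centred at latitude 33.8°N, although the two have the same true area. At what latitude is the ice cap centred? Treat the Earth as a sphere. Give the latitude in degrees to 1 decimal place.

70.8°

On Mercator, (apparent₁)/(apparent₂) = sec²φ₁ / sec²φ₂ when true areas are equal.
cos²φ₂ / cos²φ₁ = 6.36  ⇒  cos φ₁ = cos 33.8° / √6.36 = 0.8310/2.522 = 0.3295.
φ₁ = arccos(0.3295) ≈ 70.8°.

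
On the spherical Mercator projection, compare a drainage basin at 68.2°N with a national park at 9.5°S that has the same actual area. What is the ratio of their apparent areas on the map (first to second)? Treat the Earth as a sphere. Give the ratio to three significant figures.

7.05

On Mercator, area is exaggerated by sec²φ = 1/cos²φ.
At 68.2°: sec²(68.2°) = 1/0.3714² = 7.251.
At 9.5°: sec²(9.5°) = 1/0.9863² = 1.028.
Ratio = 7.251/1.028 = cos²(9.5°)/cos²(68.2°) ≈ 7.05.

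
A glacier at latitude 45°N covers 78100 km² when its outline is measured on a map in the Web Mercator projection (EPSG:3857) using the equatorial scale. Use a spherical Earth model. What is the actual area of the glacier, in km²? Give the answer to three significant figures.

39100 km²

For Mercator, h = k = sec φ (a conformal cylindrical projection has a single point scale, 1/cos φ).
Areal scale = k² = sec²φ = 1/cos²(45°) = 1/0.7071² = 2.000.
True area = apparent / (areal scale) = 78100 / 2.000 ≈ 39100 km².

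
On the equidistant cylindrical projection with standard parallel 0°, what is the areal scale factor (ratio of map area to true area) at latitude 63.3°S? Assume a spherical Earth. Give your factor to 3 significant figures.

2.23

In the plate carrée (x = Rλ, y = Rφ), meridians are true-scale (h = 1) and parallels are stretched by k = sec φ.
Areal scale = h·k = 1 × sec φ; at 63.3°, h = 1.000, k = 2.226, so h·k = 2.226.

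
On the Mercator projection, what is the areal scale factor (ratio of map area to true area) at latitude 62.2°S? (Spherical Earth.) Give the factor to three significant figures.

4.60

The Mercator projection is conformal; its linear scale factor is the same in every direction and equals sec φ = 1/cos φ.
Areal scale = k² = sec²φ = 1/cos²(62.2°) = 1/0.4664² = 4.597.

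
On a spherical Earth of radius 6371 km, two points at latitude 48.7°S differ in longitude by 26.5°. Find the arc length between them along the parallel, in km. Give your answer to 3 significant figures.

Arc length along a parallel = R cos φ · Δλ (with Δλ in radians).
= 6371 × cos 48.7° × (26.5° × π/180) = 6371 × 0.6600 × 0.4625 ≈ 1940 km.

1940 km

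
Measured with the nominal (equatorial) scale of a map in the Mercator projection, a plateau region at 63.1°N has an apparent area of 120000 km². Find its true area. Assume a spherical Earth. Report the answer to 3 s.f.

24600 km²

Mercator is conformal, so the point scale is isotropic: h = k = sec φ = 1/cos φ.
Areal scale = k² = sec²φ = 1/cos²(63.1°) = 1/0.4524² = 4.885.
True area = apparent / (areal scale) = 120000 / 4.885 ≈ 24600 km².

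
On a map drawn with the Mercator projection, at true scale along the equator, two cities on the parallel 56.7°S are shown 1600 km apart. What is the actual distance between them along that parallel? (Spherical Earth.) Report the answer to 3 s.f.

878 km

The Mercator projection is conformal; its linear scale factor is the same in every direction and equals sec φ = 1/cos φ.
Along the parallel at 56.7°, map distances are exaggerated by k = sec 56.7° = 1.821.
True distance = 1600 / 1.821 = 1600 × cos 56.7° ≈ 878 km.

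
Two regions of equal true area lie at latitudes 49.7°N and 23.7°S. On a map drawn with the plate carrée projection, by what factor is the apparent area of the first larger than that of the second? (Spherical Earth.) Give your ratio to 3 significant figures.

1.42

For the equirectangular projection with φ₀ = 0 (plate carrée), h = 1 along meridians and k = sec φ along parallels.
Areal scale at 49.7°: h·k = 1.000 × 1.546 = 1.546.
Areal scale at 23.7°: h·k = 1.000 × 1.092 = 1.092.
Ratio = 1.546/1.092 ≈ 1.42.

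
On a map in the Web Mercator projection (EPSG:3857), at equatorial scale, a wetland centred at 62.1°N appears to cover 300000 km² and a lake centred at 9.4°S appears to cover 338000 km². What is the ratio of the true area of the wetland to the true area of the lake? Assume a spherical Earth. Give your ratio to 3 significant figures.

0.200

On Mercator the areal scale is sec²φ, so true area = apparent × cos²φ.
True area of wetland: 300000 × cos²(62.1°) = 300000 × 0.2190 = 65690 km².
True area of lake: 338000 × cos²(9.4°) = 338000 × 0.9733 = 329000 km².
Ratio = 65690 / 329000 ≈ 0.200.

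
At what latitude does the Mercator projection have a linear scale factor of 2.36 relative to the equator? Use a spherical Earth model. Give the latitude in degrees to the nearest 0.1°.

64.9°

Mercator scale is k = sec φ = 1/cos φ.
1/cos φ = 2.36  ⇒  cos φ = 0.4237  ⇒  φ = arccos(0.4237) ≈ 64.9°.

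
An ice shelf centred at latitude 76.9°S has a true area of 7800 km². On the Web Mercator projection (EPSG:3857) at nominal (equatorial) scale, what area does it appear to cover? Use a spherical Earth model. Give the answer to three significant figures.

152000 km²

The Mercator projection is conformal; its linear scale factor is the same in every direction and equals sec φ = 1/cos φ.
Areal scale = k² = sec²φ = 1/cos²(76.9°) = 1/0.2267² = 19.47.
Apparent area = 7800 × 19.47 ≈ 152000 km².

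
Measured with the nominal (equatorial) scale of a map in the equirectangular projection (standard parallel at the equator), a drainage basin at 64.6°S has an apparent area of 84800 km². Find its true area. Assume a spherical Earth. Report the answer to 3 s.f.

36400 km²

In the plate carrée (x = Rλ, y = Rφ), meridians are true-scale (h = 1) and parallels are stretched by k = sec φ.
Areal scale = h·k = 1 × sec φ; at 64.6°, h = 1.000, k = 2.331, so h·k = 2.331.
True area = apparent / (areal scale) = 84800 / 2.331 ≈ 36400 km².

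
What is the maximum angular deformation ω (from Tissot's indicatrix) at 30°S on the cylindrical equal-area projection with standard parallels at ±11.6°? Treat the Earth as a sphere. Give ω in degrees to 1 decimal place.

A cylindrical equal-area projection with standard parallel φ₀ has meridian scale h = cos φ / cos φ₀ and parallel scale k = cos φ₀ / cos φ (so areas are preserved, h·k = 1).
At 30°: h = 0.8841, k = 1.131; principal scales a = 1.131, b = 0.8841.
sin(ω/2) = (a − b)/(a + b) = 0.2470/2.015 = 0.1226, so ω = 2 arcsin(0.1226) ≈ 14.1°.

14.1°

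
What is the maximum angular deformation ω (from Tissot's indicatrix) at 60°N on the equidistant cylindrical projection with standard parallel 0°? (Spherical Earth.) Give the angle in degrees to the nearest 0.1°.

38.9°

Plate carrée maps x = Rλ, y = Rφ. The meridian scale is h = 1 and the parallel scale is k = 1/cos φ = sec φ.
At 60°: h = 1.000, k = 2.000; principal scales a = 2.000, b = 1.000.
sin(ω/2) = (a − b)/(a + b) = 1.0000/3.000 = 0.3333, so ω = 2 arcsin(0.3333) ≈ 38.9°.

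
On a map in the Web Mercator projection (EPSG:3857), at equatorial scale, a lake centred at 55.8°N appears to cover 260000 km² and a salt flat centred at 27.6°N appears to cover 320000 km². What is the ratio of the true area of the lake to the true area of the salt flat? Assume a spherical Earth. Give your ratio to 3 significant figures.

On Mercator the areal scale is sec²φ, so true area = apparent × cos²φ.
True area of lake: 260000 × cos²(55.8°) = 260000 × 0.3159 = 82140 km².
True area of salt flat: 320000 × cos²(27.6°) = 320000 × 0.7854 = 251300 km².
Ratio = 82140 / 251300 ≈ 0.327.

0.327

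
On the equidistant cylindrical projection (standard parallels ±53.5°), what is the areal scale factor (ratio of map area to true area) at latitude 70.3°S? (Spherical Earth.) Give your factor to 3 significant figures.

1.76

With standard parallel φ₀ = 53.5°, the equirectangular projection gives x = Rλ cos φ₀, y = Rφ, so h = 1 and k = cos 53.5° / cos φ.
Areal scale = h·k = 1 × cos φ₀ / cos φ; at 70.3°, h = 1.000, k = 1.765, so h·k = 1.765.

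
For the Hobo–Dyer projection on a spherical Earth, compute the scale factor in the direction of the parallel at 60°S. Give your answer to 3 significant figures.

1.59

Hobo–Dyer is a cylindrical equal-area projection with standard parallels at ±37.5°. A cylindrical equal-area projection with standard parallel φ₀ has meridian scale h = cos φ / cos φ₀ and parallel scale k = cos φ₀ / cos φ (so areas are preserved, h·k = 1).
k = cos 37.5° / cos 60° = 0.7934/0.5000 = 1.587.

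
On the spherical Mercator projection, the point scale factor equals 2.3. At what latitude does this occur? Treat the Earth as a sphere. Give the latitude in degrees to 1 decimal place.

64.2°

Mercator scale is k = sec φ = 1/cos φ.
1/cos φ = 2.3  ⇒  cos φ = 0.4348  ⇒  φ = arccos(0.4348) ≈ 64.2°.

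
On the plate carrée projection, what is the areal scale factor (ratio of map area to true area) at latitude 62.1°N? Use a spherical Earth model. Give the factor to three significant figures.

For the equirectangular projection with φ₀ = 0 (plate carrée), h = 1 along meridians and k = sec φ along parallels.
Areal scale = h·k = 1 × sec φ; at 62.1°, h = 1.000, k = 2.137, so h·k = 2.137.

2.14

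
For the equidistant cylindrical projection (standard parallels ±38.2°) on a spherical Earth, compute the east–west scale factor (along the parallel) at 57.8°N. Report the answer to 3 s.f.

In the equirectangular projection with standard parallel φ₀ = 38.2° (x = Rλ cos φ₀, y = Rφ), meridians are true-scale (h = 1) and the parallel scale is k = cos φ₀ / cos φ.
k = cos 38.2° / cos 57.8° = 0.7859/0.5329 = 1.475.

1.47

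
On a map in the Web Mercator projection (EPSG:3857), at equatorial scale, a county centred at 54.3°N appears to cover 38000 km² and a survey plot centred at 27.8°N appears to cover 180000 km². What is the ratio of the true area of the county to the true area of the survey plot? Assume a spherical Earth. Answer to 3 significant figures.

Mercator's areal exaggeration is sec²φ; hence true area = (apparent area) · cos²φ.
True area of county: 38000 × cos²(54.3°) = 38000 × 0.3405 = 12940 km².
True area of survey plot: 180000 × cos²(27.8°) = 180000 × 0.7825 = 140800 km².
Ratio = 12940 / 140800 ≈ 0.0919.

0.0919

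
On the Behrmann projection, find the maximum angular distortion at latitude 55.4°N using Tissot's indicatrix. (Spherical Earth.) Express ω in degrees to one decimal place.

47.0°

Behrmann is a cylindrical equal-area projection with standard parallels at ±30°. A cylindrical equal-area projection with standard parallel φ₀ has meridian scale h = cos φ / cos φ₀ and parallel scale k = cos φ₀ / cos φ (so areas are preserved, h·k = 1).
At 55.4°: h = 0.6557, k = 1.525; principal scales a = 1.525, b = 0.6557.
sin(ω/2) = (a − b)/(a + b) = 0.8694/2.181 = 0.3987, so ω = 2 arcsin(0.3987) ≈ 47.0°.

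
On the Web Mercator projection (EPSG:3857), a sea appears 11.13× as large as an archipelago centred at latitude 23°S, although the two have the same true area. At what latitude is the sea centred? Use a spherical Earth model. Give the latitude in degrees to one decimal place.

74.0°

For equal true areas on Mercator, apparent areas scale as sec²φ, so the ratio is cos²φ₂ / cos²φ₁.
cos²φ₂ / cos²φ₁ = 11.13  ⇒  cos φ₁ = cos 23° / √11.13 = 0.9205/3.336 = 0.2759.
φ₁ = arccos(0.2759) ≈ 74.0°.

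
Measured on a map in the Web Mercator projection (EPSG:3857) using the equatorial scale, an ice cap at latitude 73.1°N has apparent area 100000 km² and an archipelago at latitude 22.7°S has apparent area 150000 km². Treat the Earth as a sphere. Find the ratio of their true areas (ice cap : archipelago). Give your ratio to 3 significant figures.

0.0662

Since Mercator area scale is 1/cos²φ, the true area equals the apparent area multiplied by cos²φ.
True area of ice cap: 100000 × cos²(73.1°) = 100000 × 0.08451 = 8451 km².
True area of archipelago: 150000 × cos²(22.7°) = 150000 × 0.8511 = 127700 km².
Ratio = 8451 / 127700 ≈ 0.0662.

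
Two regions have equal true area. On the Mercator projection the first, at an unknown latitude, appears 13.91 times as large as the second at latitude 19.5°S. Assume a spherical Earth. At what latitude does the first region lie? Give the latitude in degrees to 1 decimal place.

For equal true areas on Mercator, apparent areas scale as sec²φ, so the ratio is cos²φ₂ / cos²φ₁.
cos²φ₂ / cos²φ₁ = 13.91  ⇒  cos φ₁ = cos 19.5° / √13.91 = 0.9426/3.730 = 0.2527.
φ₁ = arccos(0.2527) ≈ 75.4°.

75.4°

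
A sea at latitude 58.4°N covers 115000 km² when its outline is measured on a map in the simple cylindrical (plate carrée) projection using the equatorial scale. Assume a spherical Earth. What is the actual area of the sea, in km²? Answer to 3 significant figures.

For the equirectangular projection with φ₀ = 0 (plate carrée), h = 1 along meridians and k = sec φ along parallels.
Areal scale = h·k = 1 × sec φ; at 58.4°, h = 1.000, k = 1.908, so h·k = 1.908.
True area = apparent / (areal scale) = 115000 / 1.908 ≈ 60300 km².

60300 km²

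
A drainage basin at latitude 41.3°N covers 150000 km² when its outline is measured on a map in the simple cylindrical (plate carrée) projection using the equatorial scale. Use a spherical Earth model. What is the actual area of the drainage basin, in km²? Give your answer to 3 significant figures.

113000 km²

For the equirectangular projection with φ₀ = 0 (plate carrée), h = 1 along meridians and k = sec φ along parallels.
Areal scale = h·k = 1 × sec φ; at 41.3°, h = 1.000, k = 1.331, so h·k = 1.331.
True area = apparent / (areal scale) = 150000 / 1.331 ≈ 113000 km².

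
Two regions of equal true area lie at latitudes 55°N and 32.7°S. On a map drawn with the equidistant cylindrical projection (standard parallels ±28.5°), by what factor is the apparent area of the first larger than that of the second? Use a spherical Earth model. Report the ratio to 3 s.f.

1.47

With standard parallel φ₀ = 28.5°, the equirectangular projection gives x = Rλ cos φ₀, y = Rφ, so h = 1 and k = cos 28.5° / cos φ.
Areal scale at 55°: h·k = 1.000 × 1.532 = 1.532.
Areal scale at 32.7°: h·k = 1.000 × 1.044 = 1.044.
Ratio = 1.532/1.044 ≈ 1.47.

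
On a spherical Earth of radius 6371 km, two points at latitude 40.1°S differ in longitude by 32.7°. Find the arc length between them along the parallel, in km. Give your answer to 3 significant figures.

Arc length along a parallel = R cos φ · Δλ (with Δλ in radians).
= 6371 × cos 40.1° × (32.7° × π/180) = 6371 × 0.7649 × 0.5707 ≈ 2780 km.

2780 km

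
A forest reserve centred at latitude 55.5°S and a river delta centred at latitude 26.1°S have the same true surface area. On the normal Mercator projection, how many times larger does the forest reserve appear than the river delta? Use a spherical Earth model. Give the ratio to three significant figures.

2.51

On Mercator, area is exaggerated by sec²φ = 1/cos²φ.
At 55.5°: sec²(55.5°) = 1/0.5664² = 3.117.
At 26.1°: sec²(26.1°) = 1/0.8980² = 1.240.
Ratio = 3.117/1.240 = cos²(26.1°)/cos²(55.5°) ≈ 2.51.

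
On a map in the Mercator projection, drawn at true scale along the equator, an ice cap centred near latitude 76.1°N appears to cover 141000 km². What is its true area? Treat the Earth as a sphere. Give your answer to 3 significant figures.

8140 km²

The Mercator projection is conformal; its linear scale factor is the same in every direction and equals sec φ = 1/cos φ.
Areal scale = k² = sec²φ = 1/cos²(76.1°) = 1/0.2402² = 17.33.
True area = apparent / (areal scale) = 141000 / 17.33 ≈ 8140 km².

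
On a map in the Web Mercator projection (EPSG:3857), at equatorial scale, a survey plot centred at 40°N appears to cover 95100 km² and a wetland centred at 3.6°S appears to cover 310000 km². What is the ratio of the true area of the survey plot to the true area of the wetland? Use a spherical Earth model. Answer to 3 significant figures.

On Mercator the areal scale is sec²φ, so true area = apparent × cos²φ.
True area of survey plot: 95100 × cos²(40°) = 95100 × 0.5868 = 55810 km².
True area of wetland: 310000 × cos²(3.6°) = 310000 × 0.9961 = 308800 km².
Ratio = 55810 / 308800 ≈ 0.181.

0.181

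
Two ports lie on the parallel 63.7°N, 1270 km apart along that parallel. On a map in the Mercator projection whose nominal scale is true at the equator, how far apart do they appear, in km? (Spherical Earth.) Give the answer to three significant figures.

2870 km

For Mercator, h = k = sec φ (a conformal cylindrical projection has a single point scale, 1/cos φ).
Along the parallel, k = sec 63.7° = 1/0.4431 = 2.257.
Map distance = 1270 × 2.257 ≈ 2870 km.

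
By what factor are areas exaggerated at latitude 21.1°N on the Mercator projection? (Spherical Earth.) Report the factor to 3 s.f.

1.15

The Mercator projection is conformal; its linear scale factor is the same in every direction and equals sec φ = 1/cos φ.
Areal scale = k² = sec²φ = 1/cos²(21.1°) = 1/0.9330² = 1.149.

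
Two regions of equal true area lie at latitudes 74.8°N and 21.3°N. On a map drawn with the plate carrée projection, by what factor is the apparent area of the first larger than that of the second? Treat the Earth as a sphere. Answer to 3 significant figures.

Plate carrée maps x = Rλ, y = Rφ. The meridian scale is h = 1 and the parallel scale is k = 1/cos φ = sec φ.
Areal scale at 74.8°: h·k = 1.000 × 3.814 = 3.814.
Areal scale at 21.3°: h·k = 1.000 × 1.073 = 1.073.
Ratio = 3.814/1.073 ≈ 3.55.

3.55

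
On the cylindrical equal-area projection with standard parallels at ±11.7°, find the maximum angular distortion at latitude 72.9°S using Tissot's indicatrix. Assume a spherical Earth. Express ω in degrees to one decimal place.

113.1°

Cylindrical equal-area (φ₀ = 11.7°): h = cos φ / cos 11.7° along meridians, k = cos 11.7° / cos φ along parallels; h·k = 1.
At 72.9°: h = 0.3003, k = 3.330; principal scales a = 3.330, b = 0.3003.
sin(ω/2) = (a − b)/(a + b) = 3.030/3.631 = 0.8346, so ω = 2 arcsin(0.8346) ≈ 113.1°.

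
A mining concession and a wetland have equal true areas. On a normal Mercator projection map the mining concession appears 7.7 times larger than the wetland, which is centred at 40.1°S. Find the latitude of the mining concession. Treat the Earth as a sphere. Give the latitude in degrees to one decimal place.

Mercator areal scale is sec²φ, so apparent-area ratio = sec²φ₁ / sec²φ₂ = cos²φ₂ / cos²φ₁.
cos²φ₂ / cos²φ₁ = 7.7  ⇒  cos φ₁ = cos 40.1° / √7.7 = 0.7649/2.775 = 0.2757.
φ₁ = arccos(0.2757) ≈ 74.0°.

74.0°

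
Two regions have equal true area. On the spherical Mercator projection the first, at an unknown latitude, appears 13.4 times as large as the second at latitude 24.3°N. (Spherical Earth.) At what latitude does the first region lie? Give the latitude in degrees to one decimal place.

75.6°

On Mercator, (apparent₁)/(apparent₂) = sec²φ₁ / sec²φ₂ when true areas are equal.
cos²φ₂ / cos²φ₁ = 13.4  ⇒  cos φ₁ = cos 24.3° / √13.4 = 0.9114/3.661 = 0.2490.
φ₁ = arccos(0.2490) ≈ 75.6°.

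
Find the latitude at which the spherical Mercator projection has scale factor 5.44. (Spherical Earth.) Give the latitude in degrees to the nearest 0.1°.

Mercator scale is k = sec φ = 1/cos φ.
1/cos φ = 5.44  ⇒  cos φ = 0.1838  ⇒  φ = arccos(0.1838) ≈ 79.4°.

79.4°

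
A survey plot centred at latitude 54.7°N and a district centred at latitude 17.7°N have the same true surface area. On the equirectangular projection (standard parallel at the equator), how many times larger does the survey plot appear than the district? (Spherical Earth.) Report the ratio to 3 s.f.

For the equirectangular projection with φ₀ = 0 (plate carrée), h = 1 along meridians and k = sec φ along parallels.
Areal scale at 54.7°: h·k = 1.000 × 1.731 = 1.731.
Areal scale at 17.7°: h·k = 1.000 × 1.050 = 1.050.
Ratio = 1.731/1.050 ≈ 1.65.

1.65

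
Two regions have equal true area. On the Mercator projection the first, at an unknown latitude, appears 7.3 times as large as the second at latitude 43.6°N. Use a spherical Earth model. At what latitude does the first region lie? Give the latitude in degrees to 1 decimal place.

On Mercator, (apparent₁)/(apparent₂) = sec²φ₁ / sec²φ₂ when true areas are equal.
cos²φ₂ / cos²φ₁ = 7.3  ⇒  cos φ₁ = cos 43.6° / √7.3 = 0.7242/2.702 = 0.2680.
φ₁ = arccos(0.2680) ≈ 74.5°.

74.5°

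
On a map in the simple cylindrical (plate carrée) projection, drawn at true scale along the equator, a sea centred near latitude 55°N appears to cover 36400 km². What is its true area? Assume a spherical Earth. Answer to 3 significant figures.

20900 km²

For the equirectangular projection with φ₀ = 0 (plate carrée), h = 1 along meridians and k = sec φ along parallels.
Areal scale = h·k = 1 × sec φ; at 55°, h = 1.000, k = 1.743, so h·k = 1.743.
True area = apparent / (areal scale) = 36400 / 1.743 ≈ 20900 km².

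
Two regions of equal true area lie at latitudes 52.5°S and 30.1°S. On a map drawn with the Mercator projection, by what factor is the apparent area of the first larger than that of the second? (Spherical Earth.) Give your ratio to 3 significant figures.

Mercator is conformal with k = sec φ, so areal scale = k² = sec²φ.
At 52.5°: sec²(52.5°) = 1/0.6088² = 2.698.
At 30.1°: sec²(30.1°) = 1/0.8652² = 1.336.
Ratio = 2.698/1.336 = cos²(30.1°)/cos²(52.5°) ≈ 2.02.

2.02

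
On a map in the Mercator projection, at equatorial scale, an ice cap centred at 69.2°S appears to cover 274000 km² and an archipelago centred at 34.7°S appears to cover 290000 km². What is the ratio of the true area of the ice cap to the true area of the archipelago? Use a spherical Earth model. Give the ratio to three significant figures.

0.176

Mercator's areal exaggeration is sec²φ; hence true area = (apparent area) · cos²φ.
True area of ice cap: 274000 × cos²(69.2°) = 274000 × 0.1261 = 34550 km².
True area of archipelago: 290000 × cos²(34.7°) = 290000 × 0.6759 = 196000 km².
Ratio = 34550 / 196000 ≈ 0.176.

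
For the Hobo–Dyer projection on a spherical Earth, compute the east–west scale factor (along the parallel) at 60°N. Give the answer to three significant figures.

The Hobo–Dyer projection is cylindrical equal-area with φ₀ = 37.5°. Cylindrical equal-area (φ₀ = 37.5°): h = cos φ / cos 37.5° along meridians, k = cos 37.5° / cos φ along parallels; h·k = 1.
k = cos 37.5° / cos 60° = 0.7934/0.5000 = 1.587.

1.59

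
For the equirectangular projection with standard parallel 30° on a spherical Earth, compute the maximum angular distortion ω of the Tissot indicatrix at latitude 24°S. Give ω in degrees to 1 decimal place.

3.1°

The equidistant cylindrical projection with φ₀ = 30° has h = 1 (meridians true) and k = cos φ₀ / cos φ along parallels.
At 24°: h = 1.000, k = 0.9480; principal scales a = 1.000, b = 0.9480.
sin(ω/2) = (a − b)/(a + b) = 0.05202/1.948 = 0.02670, so ω = 2 arcsin(0.02670) ≈ 3.1°.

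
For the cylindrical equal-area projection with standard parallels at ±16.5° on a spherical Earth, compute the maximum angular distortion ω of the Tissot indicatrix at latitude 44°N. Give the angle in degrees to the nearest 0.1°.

Cylindrical equal-area (φ₀ = 16.5°): h = cos φ / cos 16.5° along meridians, k = cos 16.5° / cos φ along parallels; h·k = 1.
At 44°: h = 0.7502, k = 1.333; principal scales a = 1.333, b = 0.7502.
sin(ω/2) = (a − b)/(a + b) = 0.5827/2.083 = 0.2797, so ω = 2 arcsin(0.2797) ≈ 32.5°.

32.5°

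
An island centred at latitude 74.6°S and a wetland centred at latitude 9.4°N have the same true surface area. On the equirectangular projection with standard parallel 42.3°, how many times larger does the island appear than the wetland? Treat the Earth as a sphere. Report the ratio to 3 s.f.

3.72

The equidistant cylindrical projection with φ₀ = 42.3° has h = 1 (meridians true) and k = cos φ₀ / cos φ along parallels.
Areal scale at 74.6°: h·k = 1.000 × 2.785 = 2.785.
Areal scale at 9.4°: h·k = 1.000 × 0.7497 = 0.7497.
Ratio = 2.785/0.7497 ≈ 3.72.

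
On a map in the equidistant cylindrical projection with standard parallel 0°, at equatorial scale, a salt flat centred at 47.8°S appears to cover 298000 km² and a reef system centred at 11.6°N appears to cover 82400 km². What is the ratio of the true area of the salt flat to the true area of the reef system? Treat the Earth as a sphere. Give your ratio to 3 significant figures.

2.48

Plate carrée has h = 1 and k = sec φ, giving areal scale sec φ; true area = (apparent area) · cos φ.
True area of salt flat: 298000 × cos(47.8°) = 298000 × 0.6717 = 200200 km².
True area of reef system: 82400 × cos(11.6°) = 82400 × 0.9796 = 80720 km².
Ratio = 200200 / 80720 ≈ 2.48.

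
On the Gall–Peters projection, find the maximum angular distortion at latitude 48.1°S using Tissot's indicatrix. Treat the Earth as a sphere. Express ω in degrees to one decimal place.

Gall–Peters is a cylindrical equal-area projection with standard parallels at ±45°. For cylindrical equal-area with standard parallel φ₀, h = cos φ / cos φ₀ and k = cos φ₀ / cos φ, so h·k = 1.
At 48.1°: h = 0.9445, k = 1.059; principal scales a = 1.059, b = 0.9445.
sin(ω/2) = (a − b)/(a + b) = 0.1144/2.003 = 0.05708, so ω = 2 arcsin(0.05708) ≈ 6.5°.

6.5°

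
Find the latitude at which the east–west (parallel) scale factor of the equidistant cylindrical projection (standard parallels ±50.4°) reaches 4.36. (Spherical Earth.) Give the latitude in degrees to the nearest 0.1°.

81.6°

In the equirectangular projection with standard parallel φ₀ = 50.4° (x = Rλ cos φ₀, y = Rφ), meridians are true-scale (h = 1) and the parallel scale is k = cos φ₀ / cos φ.
k = cos φ₀ / cos φ = 4.36  ⇒  cos φ = cos 50.4° / 4.36 = 0.1462.
φ = arccos(0.1462) ≈ 81.6°.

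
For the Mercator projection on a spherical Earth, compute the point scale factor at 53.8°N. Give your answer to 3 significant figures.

Mercator is conformal, so the point scale is isotropic: h = k = sec φ = 1/cos φ.
k = 1/cos 53.8° = 1/0.5906 = 1.693.

1.69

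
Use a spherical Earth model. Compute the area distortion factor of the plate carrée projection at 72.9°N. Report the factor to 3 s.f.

3.40

For the equirectangular projection with φ₀ = 0 (plate carrée), h = 1 along meridians and k = sec φ along parallels.
Areal scale = h·k = 1 × sec φ; at 72.9°, h = 1.000, k = 3.401, so h·k = 3.401.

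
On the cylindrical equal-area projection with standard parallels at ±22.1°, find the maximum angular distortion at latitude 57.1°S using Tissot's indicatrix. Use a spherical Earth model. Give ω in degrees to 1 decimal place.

A cylindrical equal-area projection with standard parallel φ₀ has meridian scale h = cos φ / cos φ₀ and parallel scale k = cos φ₀ / cos φ (so areas are preserved, h·k = 1).
At 57.1°: h = 0.5862, k = 1.706; principal scales a = 1.706, b = 0.5862.
sin(ω/2) = (a − b)/(a + b) = 1.120/2.292 = 0.4884, so ω = 2 arcsin(0.4884) ≈ 58.5°.

58.5°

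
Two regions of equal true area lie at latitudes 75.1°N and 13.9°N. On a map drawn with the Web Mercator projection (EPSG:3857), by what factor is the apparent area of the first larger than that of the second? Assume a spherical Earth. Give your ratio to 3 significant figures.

On Mercator, area is exaggerated by sec²φ = 1/cos²φ.
At 75.1°: sec²(75.1°) = 1/0.2571² = 15.12.
At 13.9°: sec²(13.9°) = 1/0.9707² = 1.061.
Ratio = 15.12/1.061 = cos²(13.9°)/cos²(75.1°) ≈ 14.3.

14.3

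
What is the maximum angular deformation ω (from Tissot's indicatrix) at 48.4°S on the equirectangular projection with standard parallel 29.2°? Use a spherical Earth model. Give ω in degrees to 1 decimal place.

The equidistant cylindrical projection with φ₀ = 29.2° has h = 1 (meridians true) and k = cos φ₀ / cos φ along parallels.
At 48.4°: h = 1.000, k = 1.315; principal scales a = 1.315, b = 1.000.
sin(ω/2) = (a − b)/(a + b) = 0.3148/2.315 = 0.1360, so ω = 2 arcsin(0.1360) ≈ 15.6°.

15.6°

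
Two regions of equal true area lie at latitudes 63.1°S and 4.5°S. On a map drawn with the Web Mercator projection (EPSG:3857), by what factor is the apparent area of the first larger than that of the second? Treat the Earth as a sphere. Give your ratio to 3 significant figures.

Mercator is conformal with k = sec φ, so areal scale = k² = sec²φ.
At 63.1°: sec²(63.1°) = 1/0.4524² = 4.885.
At 4.5°: sec²(4.5°) = 1/0.9969² = 1.006.
Ratio = 4.885/1.006 = cos²(4.5°)/cos²(63.1°) ≈ 4.86.

4.86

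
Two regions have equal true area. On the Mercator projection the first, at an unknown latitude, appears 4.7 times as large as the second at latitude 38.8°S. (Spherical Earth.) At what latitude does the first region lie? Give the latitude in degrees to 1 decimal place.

On Mercator, (apparent₁)/(apparent₂) = sec²φ₁ / sec²φ₂ when true areas are equal.
cos²φ₂ / cos²φ₁ = 4.7  ⇒  cos φ₁ = cos 38.8° / √4.7 = 0.7793/2.168 = 0.3595.
φ₁ = arccos(0.3595) ≈ 68.9°.

68.9°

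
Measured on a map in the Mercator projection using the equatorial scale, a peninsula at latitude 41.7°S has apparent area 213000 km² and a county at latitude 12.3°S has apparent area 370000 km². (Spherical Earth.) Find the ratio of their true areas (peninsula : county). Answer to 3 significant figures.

Since Mercator area scale is 1/cos²φ, the true area equals the apparent area multiplied by cos²φ.
True area of peninsula: 213000 × cos²(41.7°) = 213000 × 0.5575 = 118700 km².
True area of county: 370000 × cos²(12.3°) = 370000 × 0.9546 = 353200 km².
Ratio = 118700 / 353200 ≈ 0.336.

0.336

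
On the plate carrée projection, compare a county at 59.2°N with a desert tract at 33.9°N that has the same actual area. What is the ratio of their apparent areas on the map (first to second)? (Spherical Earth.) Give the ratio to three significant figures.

For the equirectangular projection with φ₀ = 0 (plate carrée), h = 1 along meridians and k = sec φ along parallels.
Areal scale at 59.2°: h·k = 1.000 × 1.953 = 1.953.
Areal scale at 33.9°: h·k = 1.000 × 1.205 = 1.205.
Ratio = 1.953/1.205 ≈ 1.62.

1.62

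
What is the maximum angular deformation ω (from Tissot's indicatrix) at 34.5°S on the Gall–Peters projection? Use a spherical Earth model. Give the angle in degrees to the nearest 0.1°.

17.5°

The Gall–Peters projection is cylindrical equal-area with φ₀ = 45°. Cylindrical equal-area (φ₀ = 45°): h = cos φ / cos 45° along meridians, k = cos 45° / cos φ along parallels; h·k = 1.
At 34.5°: h = 1.165, k = 0.8580; principal scales a = 1.165, b = 0.8580.
sin(ω/2) = (a − b)/(a + b) = 0.3075/2.023 = 0.1520, so ω = 2 arcsin(0.1520) ≈ 17.5°.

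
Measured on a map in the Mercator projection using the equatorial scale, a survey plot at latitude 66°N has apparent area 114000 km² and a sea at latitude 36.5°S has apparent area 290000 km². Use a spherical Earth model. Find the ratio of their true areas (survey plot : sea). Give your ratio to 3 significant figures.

Mercator's areal exaggeration is sec²φ; hence true area = (apparent area) · cos²φ.
True area of survey plot: 114000 × cos²(66°) = 114000 × 0.1654 = 18860 km².
True area of sea: 290000 × cos²(36.5°) = 290000 × 0.6462 = 187400 km².
Ratio = 18860 / 187400 ≈ 0.101.

0.101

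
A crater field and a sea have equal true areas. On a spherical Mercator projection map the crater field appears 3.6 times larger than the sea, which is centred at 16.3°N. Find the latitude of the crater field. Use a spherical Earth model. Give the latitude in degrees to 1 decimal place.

Mercator areal scale is sec²φ, so apparent-area ratio = sec²φ₁ / sec²φ₂ = cos²φ₂ / cos²φ₁.
cos²φ₂ / cos²φ₁ = 3.6  ⇒  cos φ₁ = cos 16.3° / √3.6 = 0.9598/1.897 = 0.5059.
φ₁ = arccos(0.5059) ≈ 59.6°.

59.6°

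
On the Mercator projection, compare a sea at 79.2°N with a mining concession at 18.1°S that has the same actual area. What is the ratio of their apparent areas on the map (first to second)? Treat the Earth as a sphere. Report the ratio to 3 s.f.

Mercator areal scale is sec²φ.
At 79.2°: sec²(79.2°) = 1/0.1874² = 28.48.
At 18.1°: sec²(18.1°) = 1/0.9505² = 1.107.
Ratio = 28.48/1.107 = cos²(18.1°)/cos²(79.2°) ≈ 25.7.

25.7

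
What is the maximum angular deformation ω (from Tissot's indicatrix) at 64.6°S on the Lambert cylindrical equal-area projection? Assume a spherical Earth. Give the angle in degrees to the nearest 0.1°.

87.1°

The Lambert cylindrical equal-area projection is the cylindrical equal-area projection with its standard parallel at the equator (φ₀ = 0). A cylindrical equal-area projection with standard parallel φ₀ has meridian scale h = cos φ / cos φ₀ and parallel scale k = cos φ₀ / cos φ (so areas are preserved, h·k = 1).
At 64.6°: h = 0.4289, k = 2.331; principal scales a = 2.331, b = 0.4289.
sin(ω/2) = (a − b)/(a + b) = 1.902/2.760 = 0.6892, so ω = 2 arcsin(0.6892) ≈ 87.1°.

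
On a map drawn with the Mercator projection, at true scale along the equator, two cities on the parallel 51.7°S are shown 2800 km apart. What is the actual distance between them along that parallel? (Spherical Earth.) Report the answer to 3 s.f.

The Mercator projection is conformal; its linear scale factor is the same in every direction and equals sec φ = 1/cos φ.
Along the parallel at 51.7°, map distances are exaggerated by k = sec 51.7° = 1.613.
True distance = 2800 / 1.613 = 2800 × cos 51.7° ≈ 1740 km.

1740 km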